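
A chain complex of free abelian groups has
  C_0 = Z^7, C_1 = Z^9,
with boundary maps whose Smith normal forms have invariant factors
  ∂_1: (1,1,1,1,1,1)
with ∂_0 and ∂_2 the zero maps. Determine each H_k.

H_0 ≅ Z,  H_1 ≅ Z^3.

H_0: b_0 = 7 − 0 − 6 = 1; torsion from ∂_1 factors > 1: none. So H_0 ≅ Z.
H_1: b_1 = 9 − 6 − 0 = 3; torsion from ∂_2 factors > 1: none. So H_1 ≅ Z^3.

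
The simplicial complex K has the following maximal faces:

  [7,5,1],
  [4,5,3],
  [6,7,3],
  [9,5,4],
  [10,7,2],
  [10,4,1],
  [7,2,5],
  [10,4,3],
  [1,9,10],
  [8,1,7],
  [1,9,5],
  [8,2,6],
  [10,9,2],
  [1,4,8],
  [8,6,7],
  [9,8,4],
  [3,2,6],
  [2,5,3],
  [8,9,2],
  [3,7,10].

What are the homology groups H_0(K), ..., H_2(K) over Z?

H_0 = Z,  H_1 = Z ⊕ Z/2,  H_2 = 0.

Order the vertices as 1 < 2 < 3 < 4 < 5 < 6 < 7 < 8 < 9 < 10. Listing each simplex with vertices in this order, K has dimension 2 with simplices:

  0-simplices (10): [1], [2], [3], [4], [5], [6], [7], [8], [9], [10]
  1-simplices (30): (30 of them)
  2-simplices (20): (20 of them)

giving chain groups C_0 ≅ Z^10, C_1 ≅ Z^30, C_2 ≅ Z^20.

The boundary map ∂_1: C_1 → C_0 sends each edge [p,q] (with p < q) to q − p.
As a 10×30 matrix over Z this has rank 9, with invariant factors (1,1,1,1,1,1,1,1,1).

The boundary map ∂_2: C_2 → C_1 acts by ∂[p,q,r] = [q,r] − [p,r] + [p,q]. For instance
  ∂[1,5,9] = [5,9] − [1,9] + [1,5],
  ∂[4,8,9] = [8,9] − [4,9] + [4,8].
This gives a 30×20 integer matrix of rank 20; reducing to Smith normal form yields diagonal entries (1,1,1,1,1,1,1,1,1,1,1,1,1,1,1,1,1,1,1,2).

Reading off H_k = ker ∂_k / im ∂_{k+1}:

  H_0: rank C_0 − rank ∂_1 = 10 − 9 = 1, and the invariant factors of ∂_1 are all 1, so H_0 = Z.
  H_1: rank ker ∂_1 − rank ∂_2 = (30 − 9) − 20 = 1, and ∂_2 has invariant factor 2 > 1, so H_1 = Z ⊕ Z/2.
  H_2: rank ker ∂_2 − rank ∂_3 = (20 − 20) − 0 = 0, and there is no ∂_3, so H_2 = 0.

(K is a triangulation of the Klein bottle.)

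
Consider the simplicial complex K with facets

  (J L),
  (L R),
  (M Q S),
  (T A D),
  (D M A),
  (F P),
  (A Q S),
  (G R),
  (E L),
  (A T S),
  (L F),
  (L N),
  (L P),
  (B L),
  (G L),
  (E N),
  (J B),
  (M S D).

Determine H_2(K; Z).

H_2 = 0.

K has 15 vertices, 24 edges, 6 triangles.
rank ∂_2 = 6, rank ∂_3 = 0 ⇒ b_2 = 6 − 6 − 0 = 0. So H_2 = 0.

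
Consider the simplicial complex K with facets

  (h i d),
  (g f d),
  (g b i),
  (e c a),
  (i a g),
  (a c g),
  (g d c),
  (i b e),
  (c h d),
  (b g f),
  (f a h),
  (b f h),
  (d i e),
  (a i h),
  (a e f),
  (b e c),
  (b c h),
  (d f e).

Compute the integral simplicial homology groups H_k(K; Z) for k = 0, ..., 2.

Take the total order a < b < c < d < e < f < g < h < i on the vertex set. Then K (dimension 2) consists of the simplices:

  0-simplices (9): a, b, c, d, e, f, g, h, i
  1-simplices (27): ac, ae, af, ag, ah, ai, bc, be, bf, bg, bh, bi, cd, ce, cg, ch, de, df, dg, dh, di, ef, ei, fg, fh, gi, hi
  2-simplices (18): ace, acg, aef, afh, agi, ahi, bce, bch, bei, bfg, bfh, bgi, cdg, cdh, def, dei, dfg, dhi

Hence C_0 ≅ Z^9, C_1 ≅ Z^27, C_2 ≅ Z^18.

The boundary map ∂_1: C_1 → C_0 maps an edge to its endpoints' difference, ∂[p,q] = q − p. For instance
  ∂ch = h − c.
This gives a 9×27 integer matrix of rank 8; reducing to Smith normal form yields diagonal entries (1,1,1,1,1,1,1,1).

The boundary map ∂_2: C_2 → C_1 acts by ∂[p,q,r] = [q,r] − [p,r] + [p,q]. For instance
  ∂bei = ei − bi + be,
  ∂bfg = fg − bg + bf.
As a 27×18 matrix over Z this has rank 17, with invariant factors (1,1,1,1,1,1,1,1,1,1,1,1,1,1,1,1,1).

Computing H_k = (kernel of ∂_k) / (image of ∂_{k+1}):

  H_0: rank C_0 − rank ∂_1 = 9 − 8 = 1, and the invariant factors of ∂_1 are all 1, so H_0 = Z.
  H_1: rank ker ∂_1 − rank ∂_2 = (27 − 8) − 17 = 2, and the invariant factors of ∂_2 are all 1, so H_1 = Z^2.
  H_2: rank ker ∂_2 − rank ∂_3 = (18 − 17) − 0 = 1, and there is no ∂_3, so H_2 = Z.

H_0 = Z,  H_1 = Z^2,  H_2 = Z.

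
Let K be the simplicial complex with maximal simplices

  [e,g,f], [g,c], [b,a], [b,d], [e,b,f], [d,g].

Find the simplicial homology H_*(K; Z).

Take the total order a < b < c < d < e < f < g on the vertex set. Then K (dimension 2) consists of the simplices:

  0-simplices (7): a, b, c, d, e, f, g
  1-simplices (9): ab, bd, be, bf, cg, dg, ef, eg, fg
  2-simplices (2): bef, efg

Hence C_0 ≅ Z^7, C_1 ≅ Z^9, C_2 ≅ Z^2.

Boundary ∂_1: C_1 → C_0 is given by ∂[p,q] = [q] − [p]. For instance
  ∂eg = g − e.
As a 7×9 matrix over Z this has rank 6, with invariant factors (1,1,1,1,1,1).

Boundary ∂_2: C_2 → C_1 acts by ∂[p,q,r] = [q,r] − [p,r] + [p,q]. For instance
  ∂bef = ef − bf + be,
  ∂efg = fg − eg + ef.
This gives a 9×2 integer matrix of rank 2; reducing to Smith normal form yields diagonal entries (1,1).

From H_k ≅ ker(∂_k) / im(∂_{k+1}) we obtain:

  H_0: rank C_0 − rank ∂_1 = 7 − 6 = 1, and the invariant factors of ∂_1 are all 1, so H_0 = Z.
  H_1: rank ker ∂_1 − rank ∂_2 = (9 − 6) − 2 = 1, and the invariant factors of ∂_2 are all 1, so H_1 = Z.
  H_2: rank ker ∂_2 − rank ∂_3 = (2 − 2) − 0 = 0, and there is no ∂_3, so H_2 = 0.

H_0 = Z,  H_1 = Z,  H_2 = 0.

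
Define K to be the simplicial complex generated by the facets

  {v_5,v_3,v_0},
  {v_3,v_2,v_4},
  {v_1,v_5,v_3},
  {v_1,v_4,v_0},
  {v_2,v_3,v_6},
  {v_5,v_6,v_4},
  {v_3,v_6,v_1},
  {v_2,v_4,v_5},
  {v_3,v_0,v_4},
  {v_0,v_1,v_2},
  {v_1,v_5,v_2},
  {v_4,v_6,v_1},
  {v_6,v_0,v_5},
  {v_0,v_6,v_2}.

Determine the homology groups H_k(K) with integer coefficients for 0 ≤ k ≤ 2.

Take the total order v_0 < v_1 < v_2 < v_3 < v_4 < v_5 < v_6 on the vertex set. Then K (dimension 2) consists of the simplices:

  0-simplices (7): [v_0], [v_1], [v_2], [v_3], [v_4], [v_5], [v_6]
  1-simplices (21): (21 of them)
  2-simplices (14): (14 of them)

giving chain groups C_0 ≅ Z^7, C_1 ≅ Z^21, C_2 ≅ Z^14.

The boundary map ∂_1: C_1 → C_0 is given by ∂[p,q] = [q] − [p]. For instance
  ∂[v_0,v_2] = [v_2] − [v_0].
As a 7×21 matrix over Z this has rank 6, with invariant factors (1,1,1,1,1,1).

Boundary ∂_2: C_2 → C_1 acts by ∂[p,q,r] = [q,r] − [p,r] + [p,q]. For instance
  ∂[v_0,v_5,v_6] = [v_5,v_6] − [v_0,v_6] + [v_0,v_5],
  ∂[v_1,v_3,v_6] = [v_3,v_6] − [v_1,v_6] + [v_1,v_3].
As a 21×14 matrix over Z this has rank 13, with invariant factors (1,1,1,1,1,1,1,1,1,1,1,1,1).

Reading off H_k = ker ∂_k / im ∂_{k+1}:

  H_0: rank C_0 − rank ∂_1 = 7 − 6 = 1, and the invariant factors of ∂_1 are all 1, so H_0 = Z.
  H_1: rank ker ∂_1 − rank ∂_2 = (21 − 6) − 13 = 2, and the invariant factors of ∂_2 are all 1, so H_1 = Z^2.
  H_2: rank ker ∂_2 − rank ∂_3 = (14 − 13) − 0 = 1, and there is no ∂_3, so H_2 = Z.

As a check, the Euler characteristic is 7 − 21 + 14 = 0, which agrees with 1 − 2 + 1 = 0.
(K is a triangulation of the torus T^2.)

H_0 ≅ Z,  H_1 ≅ Z^2,  H_2 ≅ Z.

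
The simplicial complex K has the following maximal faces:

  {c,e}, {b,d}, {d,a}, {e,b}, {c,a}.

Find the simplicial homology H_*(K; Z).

H_0 = Z,  H_1 = Z.

Fix the vertex order a < b < c < d < e and write every simplex with vertices in increasing order. Then dim K = 1 and the simplices of K are:

  0-simplices (5): a, b, c, d, e
  1-simplices (5): ac, ad, bd, be, ce

so the chain groups are C_0 ≅ Z^5, C_1 ≅ Z^5.

The boundary map ∂_1: C_1 → C_0 sends each edge [p,q] (with p < q) to q − p. For instance
  ∂ad = d − a.
The 5×5 boundary matrix has rank 4 and Smith normal form diag(1,1,1,1).

Now H_k = ker ∂_k / im ∂_{k+1}, so:

  H_0: rank C_0 − rank ∂_1 = 5 − 4 = 1, and the invariant factors of ∂_1 are all 1, so H_0 = Z.
  H_1: rank ker ∂_1 − rank ∂_2 = (5 − 4) − 0 = 1, and there is no ∂_2, so H_1 = Z.

(K is a triangulation of the circle S^1.)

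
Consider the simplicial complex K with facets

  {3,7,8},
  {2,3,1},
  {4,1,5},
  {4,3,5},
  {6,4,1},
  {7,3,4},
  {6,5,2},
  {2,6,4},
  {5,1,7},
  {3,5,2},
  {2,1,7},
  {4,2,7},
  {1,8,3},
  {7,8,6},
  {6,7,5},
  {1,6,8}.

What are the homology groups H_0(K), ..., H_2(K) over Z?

H_0 ≅ Z,  H_1 ≅ Z^2,  H_2 ≅ Z.

We work with the vertex ordering 1 < 2 < 3 < 4 < 5 < 6 < 7 < 8. The simplices of K, each written with vertices in increasing order, are:

  0-simplices (8): [1], [2], [3], [4], [5], [6], [7], [8]
  1-simplices (24): (24 of them)
  2-simplices (16): [1,2,3], [1,2,7], [1,3,8], [1,4,5], [1,4,6], [1,5,7], [1,6,8], [2,3,5], [2,4,6], [2,4,7], [2,5,6], [3,4,5], [3,4,7], [3,7,8], [5,6,7], [6,7,8]

Hence C_0 ≅ Z^8, C_1 ≅ Z^24, C_2 ≅ Z^16.

The boundary map ∂_1: C_1 → C_0 sends each edge [p,q] (with p < q) to q − p. For instance
  ∂[1,6] = [6] − [1].
As a 8×24 matrix over Z this has rank 7, with invariant factors (1,1,1,1,1,1,1).

The boundary map ∂_2: C_2 → C_1 maps a triangle to the signed sum of its edges. For instance
  ∂[2,3,5] = [3,5] − [2,5] + [2,3],
  ∂[1,2,3] = [2,3] − [1,3] + [1,2].
As a 24×16 matrix over Z this has rank 15, with invariant factors (1,1,1,1,1,1,1,1,1,1,1,1,1,1,1).

Reading off H_k = ker ∂_k / im ∂_{k+1}:

  H_0: rank C_0 − rank ∂_1 = 8 − 7 = 1, and the invariant factors of ∂_1 are all 1, so H_0 ≅ Z.
  H_1: rank ker ∂_1 − rank ∂_2 = (24 − 7) − 15 = 2, and the invariant factors of ∂_2 are all 1, so H_1 ≅ Z^2.
  H_2: rank ker ∂_2 − rank ∂_3 = (16 − 15) − 0 = 1, and there is no ∂_3, so H_2 ≅ Z.

As a check, the Euler characteristic is 8 − 24 + 16 = 0, which agrees with 1 − 2 + 1 = 0.
(K is a triangulation of the torus T^2.)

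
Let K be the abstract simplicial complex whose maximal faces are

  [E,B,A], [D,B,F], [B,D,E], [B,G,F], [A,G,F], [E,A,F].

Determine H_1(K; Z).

Take the total order A < B < D < E < F < G on the vertex set. Then K (dimension 2) consists of the simplices:

  0-simplices (6): A, B, D, E, F, G
  1-simplices (12): AB, AE, AF, AG, BD, BE, BF, BG, DE, DF, EF, FG
  2-simplices (6): ABE, AEF, AFG, BDE, BDF, BFG

so the chain groups are C_0 ≅ Z^6, C_1 ≅ Z^12, C_2 ≅ Z^6.

The boundary map ∂_1: C_1 → C_0 maps an edge to its endpoints' difference, ∂[p,q] = q − p. For instance
  ∂DE = E − D.
As a 6×12 matrix over Z this has rank 5, with invariant factors (1,1,1,1,1).

Boundary ∂_2: C_2 → C_1 acts by ∂[p,q,r] = [q,r] − [p,r] + [p,q]. For instance
  ∂ABE = BE − AE + AB,
  ∂AEF = EF − AF + AE.
As a 12×6 matrix over Z this has rank 6, with invariant factors (1,1,1,1,1,1).

From H_k ≅ ker(∂_k) / im(∂_{k+1}) we obtain:

  H_1: rank ker ∂_1 − rank ∂_2 = (12 − 5) − 6 = 1, and the invariant factors of ∂_2 are all 1, so H_1 = Z.

(K is a triangulation of the cylinder S^1 x I.)

H_1 = Z.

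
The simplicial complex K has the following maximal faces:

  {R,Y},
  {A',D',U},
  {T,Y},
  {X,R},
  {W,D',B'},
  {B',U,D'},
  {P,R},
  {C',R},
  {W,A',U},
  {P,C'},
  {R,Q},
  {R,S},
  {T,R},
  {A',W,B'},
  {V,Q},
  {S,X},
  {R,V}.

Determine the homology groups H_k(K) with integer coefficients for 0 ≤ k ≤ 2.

H_0 ≅ Z^2,  H_1 ≅ Z^5,  H_2 = 0.

We work with the vertex ordering P < Q < R < S < T < U < V < W < X < Y < A' < B' < C' < D'. The simplices of K, each written with vertices in increasing order, are:

  0-simplices (14): [P], [Q], [R], [S], [T], [U], [V], [W], [X], [Y], [A'], [B'], [C'], [D']
  1-simplices (22): (22 of them)
  2-simplices (5): [U,W,A'], [U,A',D'], [U,B',D'], [W,A',B'], [W,B',D']

giving chain groups C_0 ≅ Z^14, C_1 ≅ Z^22, C_2 ≅ Z^5.

∂_1: C_1 → C_0 sends each edge [p,q] (with p < q) to q − p.
This gives a 14×22 integer matrix of rank 12; reducing to Smith normal form yields diagonal entries (1,1,1,1,1,1,1,1,1,1,1,1).

The boundary map ∂_2: C_2 → C_1 sends each 2-simplex [p,q,r] to [q,r] − [p,r] + [p,q]. For instance
  ∂[W,B',D'] = [B',D'] − [W,D'] + [W,B'],
  ∂[U,B',D'] = [B',D'] − [U,D'] + [U,B'].
The resulting 22×5 matrix has rank 5, and its Smith normal form has invariant factors (1,1,1,1,1).

From H_k ≅ ker(∂_k) / im(∂_{k+1}) we obtain:

  H_0: rank C_0 − rank ∂_1 = 14 − 12 = 2, and the invariant factors of ∂_1 are all 1, so H_0 = Z^2.
  H_1: rank ker ∂_1 − rank ∂_2 = (22 − 12) − 5 = 5, and the invariant factors of ∂_2 are all 1, so H_1 = Z^5.
  H_2: rank ker ∂_2 − rank ∂_3 = (5 − 5) − 0 = 0, and there is no ∂_3, so H_2 = 0.

As a check, the Euler characteristic is 14 − 22 + 5 = -3, which agrees with 2 − 5 + 0 = -3.
(K is a triangulation of the disjoint union of the Möbius band and a wedge of 4 circles.)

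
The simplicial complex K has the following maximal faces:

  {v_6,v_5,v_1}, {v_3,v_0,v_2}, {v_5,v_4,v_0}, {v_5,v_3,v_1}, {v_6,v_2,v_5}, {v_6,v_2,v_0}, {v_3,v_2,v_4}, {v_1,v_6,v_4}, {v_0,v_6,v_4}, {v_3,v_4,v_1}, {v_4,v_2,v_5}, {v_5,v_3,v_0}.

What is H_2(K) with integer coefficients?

H_2 = 0.

Order the vertices as v_0 < v_1 < v_2 < v_3 < v_4 < v_5 < v_6. Listing each simplex with vertices in this order, K has dimension 2 with simplices:

  0-simplices (7): [v_0], [v_1], [v_2], [v_3], [v_4], [v_5], [v_6]
  1-simplices (18): (18 of them)
  2-simplices (12): (12 of them)

giving chain groups C_0 ≅ Z^7, C_1 ≅ Z^18, C_2 ≅ Z^12.

Boundary ∂_1: C_1 → C_0 maps an edge to its endpoints' difference, ∂[p,q] = q − p. For instance
  ∂[v_5,v_6] = [v_6] − [v_5].
This gives a 7×18 integer matrix of rank 6; reducing to Smith normal form yields diagonal entries (1,1,1,1,1,1).

The boundary map ∂_2: C_2 → C_1 acts by ∂[p,q,r] = [q,r] − [p,r] + [p,q]. For instance
  ∂[v_0,v_4,v_6] = [v_4,v_6] − [v_0,v_6] + [v_0,v_4],
  ∂[v_1,v_5,v_6] = [v_5,v_6] − [v_1,v_6] + [v_1,v_5].
The 18×12 boundary matrix has rank 12 and Smith normal form diag(1,1,1,1,1,1,1,1,1,1,1,2).

Reading off H_k = ker ∂_k / im ∂_{k+1}:

  H_2: rank ker ∂_2 − rank ∂_3 = (12 − 12) − 0 = 0, and there is no ∂_3, so H_2 = 0.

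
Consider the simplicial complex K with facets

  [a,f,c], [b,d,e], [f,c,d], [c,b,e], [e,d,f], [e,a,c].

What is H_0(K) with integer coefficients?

Order the vertices as a < b < c < d < e < f. Listing each simplex with vertices in this order, K has dimension 2 with simplices:

  0-simplices (6): a, b, c, d, e, f
  1-simplices (12): ac, ae, af, bc, bd, be, cd, ce, cf, de, df, ef
  2-simplices (6): ace, acf, bce, bde, cdf, def

so the chain groups are C_0 ≅ Z^6, C_1 ≅ Z^12, C_2 ≅ Z^6.

The boundary map ∂_1: C_1 → C_0 is given by ∂[p,q] = [q] − [p].
The resulting 6×12 matrix has rank 5, and its Smith normal form has invariant factors (1,1,1,1,1).

Boundary ∂_2: C_2 → C_1 maps a triangle to the signed sum of its edges. For instance
  ∂cdf = df − cf + cd,
  ∂def = ef − df + de.
The resulting 12×6 matrix has rank 6, and its Smith normal form has invariant factors (1,1,1,1,1,1).

Reading off H_k = ker ∂_k / im ∂_{k+1}:

  H_0: rank C_0 − rank ∂_1 = 6 − 5 = 1, and the invariant factors of ∂_1 are all 1, so H_0 ≅ Z.

H_0 = Z.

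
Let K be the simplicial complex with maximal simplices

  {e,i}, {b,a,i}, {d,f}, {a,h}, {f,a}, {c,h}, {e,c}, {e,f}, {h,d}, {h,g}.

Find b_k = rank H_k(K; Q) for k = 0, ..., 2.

b_0 = 1, b_1 = 3, b_2 = 0.

Take the total order a < b < c < d < e < f < g < h < i on the vertex set. Then K (dimension 2) consists of the simplices:

  0-simplices (9): a, b, c, d, e, f, g, h, i
  1-simplices (12): ab, af, ah, ai, bi, ce, ch, df, dh, ef, ei, gh
  2-simplices (1): abi

giving chain groups C_0 ≅ Z^9, C_1 ≅ Z^12, C_2 ≅ Z^1.

Boundary ∂_1: C_1 → C_0 is given by ∂[p,q] = [q] − [p]. For instance
  ∂gh = h − g.
This gives a 9×12 integer matrix of rank 8; reducing to Smith normal form yields diagonal entries (1,1,1,1,1,1,1,1).

Boundary ∂_2: C_2 → C_1 maps a triangle to the signed sum of its edges. For instance
  ∂abi = bi − ai + ab.
The 12×1 boundary matrix has rank 1 and Smith normal form diag(1).

Computing H_k = (kernel of ∂_k) / (image of ∂_{k+1}):

  H_0: rank C_0 − rank ∂_1 = 9 − 8 = 1, and the invariant factors of ∂_1 are all 1, so H_0 = Z.
  H_1: rank ker ∂_1 − rank ∂_2 = (12 − 8) − 1 = 3, and the invariant factors of ∂_2 are all 1, so H_1 = Z^3.
  H_2: rank ker ∂_2 − rank ∂_3 = (1 − 1) − 0 = 0, and there is no ∂_3, so H_2 = 0.

Hence the Betti numbers are b_0 = 1, b_1 = 3, b_2 = 0.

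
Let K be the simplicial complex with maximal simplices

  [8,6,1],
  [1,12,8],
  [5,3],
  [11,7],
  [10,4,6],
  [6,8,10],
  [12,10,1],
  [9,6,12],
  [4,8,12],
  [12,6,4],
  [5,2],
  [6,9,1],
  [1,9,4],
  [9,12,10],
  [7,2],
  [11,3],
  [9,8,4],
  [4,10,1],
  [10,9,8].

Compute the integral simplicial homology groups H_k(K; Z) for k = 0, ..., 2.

Order the vertices as 1 < 2 < 3 < 4 < 5 < 6 < 7 < 8 < 9 < 10 < 11 < 12. Listing each simplex with vertices in this order, K has dimension 2 with simplices:

  0-simplices (12): [1], [2], [3], [4], [5], [6], [7], [8], [9], [10], [11], [12]
  1-simplices (26): (26 of them)
  2-simplices (14): [1,4,9], [1,4,10], [1,6,8], [1,6,9], [1,8,12], [1,10,12], [4,6,10], [4,6,12], [4,8,9], [4,8,12], [6,8,10], [6,9,12], [8,9,10], [9,10,12]

Hence C_0 ≅ Z^12, C_1 ≅ Z^26, C_2 ≅ Z^14.

Boundary ∂_1: C_1 → C_0 sends each edge [p,q] (with p < q) to q − p.
As a 12×26 matrix over Z this has rank 10, with invariant factors (1,1,1,1,1,1,1,1,1,1).

∂_2: C_2 → C_1 acts by ∂[p,q,r] = [q,r] − [p,r] + [p,q]. For instance
  ∂[6,8,10] = [8,10] − [6,10] + [6,8],
  ∂[1,4,9] = [4,9] − [1,9] + [1,4].
The 26×14 boundary matrix has rank 13 and Smith normal form diag(1,1,1,1,1,1,1,1,1,1,1,1,1).

Computing H_k = (kernel of ∂_k) / (image of ∂_{k+1}):

  H_0: rank C_0 − rank ∂_1 = 12 − 10 = 2, and the invariant factors of ∂_1 are all 1, so H_0 ≅ Z^2.
  H_1: rank ker ∂_1 − rank ∂_2 = (26 − 10) − 13 = 3, and the invariant factors of ∂_2 are all 1, so H_1 ≅ Z^3.
  H_2: rank ker ∂_2 − rank ∂_3 = (14 − 13) − 0 = 1, and there is no ∂_3, so H_2 ≅ Z.

H_0 ≅ Z^2,  H_1 ≅ Z^3,  H_2 ≅ Z.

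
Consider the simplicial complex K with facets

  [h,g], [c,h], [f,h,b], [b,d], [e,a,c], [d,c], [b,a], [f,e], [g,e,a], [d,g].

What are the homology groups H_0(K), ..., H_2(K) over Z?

We work with the vertex ordering a < b < c < d < e < f < g < h. The simplices of K, each written with vertices in increasing order, are:

  0-simplices (8): a, b, c, d, e, f, g, h
  1-simplices (15): ab, ac, ae, ag, bd, bf, bh, cd, ce, ch, dg, ef, eg, fh, gh
  2-simplices (3): ace, aeg, bfh

Hence C_0 ≅ Z^8, C_1 ≅ Z^15, C_2 ≅ Z^3.

Boundary ∂_1: C_1 → C_0 maps an edge to its endpoints' difference, ∂[p,q] = q − p. For instance
  ∂ab = b − a.
This gives a 8×15 integer matrix of rank 7; reducing to Smith normal form yields diagonal entries (1,1,1,1,1,1,1).

Boundary ∂_2: C_2 → C_1 sends each 2-simplex [p,q,r] to [q,r] − [p,r] + [p,q]. For instance
  ∂bfh = fh − bh + bf,
  ∂aeg = eg − ag + ae.
As a 15×3 matrix over Z this has rank 3, with invariant factors (1,1,1).

From H_k ≅ ker(∂_k) / im(∂_{k+1}) we obtain:

  H_0: rank C_0 − rank ∂_1 = 8 − 7 = 1, and the invariant factors of ∂_1 are all 1, so H_0 = Z.
  H_1: rank ker ∂_1 − rank ∂_2 = (15 − 7) − 3 = 5, and the invariant factors of ∂_2 are all 1, so H_1 = Z^5.
  H_2: rank ker ∂_2 − rank ∂_3 = (3 − 3) − 0 = 0, and there is no ∂_3, so H_2 = 0.

As a check, the Euler characteristic is 8 − 15 + 3 = -4, which agrees with 1 − 5 + 0 = -4.

H_0 ≅ Z,  H_1 ≅ Z^5,  H_2 = 0.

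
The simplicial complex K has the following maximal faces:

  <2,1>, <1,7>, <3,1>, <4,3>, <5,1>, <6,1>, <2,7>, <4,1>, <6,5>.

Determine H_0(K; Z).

Order the vertices as 1 < 2 < 3 < 4 < 5 < 6 < 7. Listing each simplex with vertices in this order, K has dimension 1 with simplices:

  0-simplices (7): [1], [2], [3], [4], [5], [6], [7]
  1-simplices (9): [1,2], [1,3], [1,4], [1,5], [1,6], [1,7], [2,7], [3,4], [5,6]

Hence C_0 ≅ Z^7, C_1 ≅ Z^9.

∂_1: C_1 → C_0 is given by ∂[p,q] = [q] − [p]. For instance
  ∂[2,7] = [7] − [2].
The resulting 7×9 matrix has rank 6, and its Smith normal form has invariant factors (1,1,1,1,1,1).

Computing H_k = (kernel of ∂_k) / (image of ∂_{k+1}):

  H_0: rank C_0 − rank ∂_1 = 7 − 6 = 1, and the invariant factors of ∂_1 are all 1, so H_0 = Z.

H_0 = Z.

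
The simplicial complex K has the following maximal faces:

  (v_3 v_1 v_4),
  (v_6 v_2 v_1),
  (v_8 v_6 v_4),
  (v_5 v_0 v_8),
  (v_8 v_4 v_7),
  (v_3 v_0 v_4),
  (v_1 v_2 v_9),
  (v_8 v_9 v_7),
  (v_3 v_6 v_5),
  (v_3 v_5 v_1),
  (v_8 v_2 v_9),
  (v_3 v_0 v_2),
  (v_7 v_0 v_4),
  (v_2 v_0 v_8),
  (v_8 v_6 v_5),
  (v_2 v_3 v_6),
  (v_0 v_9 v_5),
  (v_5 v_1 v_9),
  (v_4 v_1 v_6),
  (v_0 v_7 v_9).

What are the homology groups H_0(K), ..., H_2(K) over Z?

Take the total order v_0 < v_1 < v_2 < v_3 < v_4 < v_5 < v_6 < v_7 < v_8 < v_9 on the vertex set. Then K (dimension 2) consists of the simplices:

  0-simplices (10): [v_0], [v_1], [v_2], [v_3], [v_4], [v_5], [v_6], [v_7], [v_8], [v_9]
  1-simplices (30): (30 of them)
  2-simplices (20): (20 of them)

so the chain groups are C_0 ≅ Z^10, C_1 ≅ Z^30, C_2 ≅ Z^20.

The boundary map ∂_1: C_1 → C_0 maps an edge to its endpoints' difference, ∂[p,q] = q − p. For instance
  ∂[v_1,v_5] = [v_5] − [v_1].
The resulting 10×30 matrix has rank 9, and its Smith normal form has invariant factors (1,1,1,1,1,1,1,1,1).

∂_2: C_2 → C_1 acts by ∂[p,q,r] = [q,r] − [p,r] + [p,q]. For instance
  ∂[v_1,v_3,v_5] = [v_3,v_5] − [v_1,v_5] + [v_1,v_3],
  ∂[v_1,v_2,v_9] = [v_2,v_9] − [v_1,v_9] + [v_1,v_2].
This gives a 30×20 integer matrix of rank 20; reducing to Smith normal form yields diagonal entries (1,1,1,1,1,1,1,1,1,1,1,1,1,1,1,1,1,1,1,2).

Now H_k = ker ∂_k / im ∂_{k+1}, so:

  H_0: rank C_0 − rank ∂_1 = 10 − 9 = 1, and the invariant factors of ∂_1 are all 1, so H_0 ≅ Z.
  H_1: rank ker ∂_1 − rank ∂_2 = (30 − 9) − 20 = 1, and ∂_2 has invariant factor 2 > 1, so H_1 ≅ Z ⊕ Z_2.
  H_2: rank ker ∂_2 − rank ∂_3 = (20 − 20) − 0 = 0, and there is no ∂_3, so H_2 ≅ 0.

As a check, the Euler characteristic is 10 − 30 + 20 = 0, which agrees with 1 − 1 + 0 = 0.
(K is a triangulation of the Klein bottle.)

H_0 ≅ Z,  H_1 ≅ Z ⊕ Z_2,  H_2 = 0.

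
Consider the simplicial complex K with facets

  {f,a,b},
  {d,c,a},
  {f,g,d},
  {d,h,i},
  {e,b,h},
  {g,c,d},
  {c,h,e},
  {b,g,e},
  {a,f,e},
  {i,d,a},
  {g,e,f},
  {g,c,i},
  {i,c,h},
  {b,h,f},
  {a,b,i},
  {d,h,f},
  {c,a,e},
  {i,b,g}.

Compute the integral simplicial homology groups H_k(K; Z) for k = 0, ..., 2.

H_0 = Z,  H_1 = Z × Z/2,  H_2 = 0.

Take the total order a < b < c < d < e < f < g < h < i on the vertex set. Then K (dimension 2) consists of the simplices:

  0-simplices (9): a, b, c, d, e, f, g, h, i
  1-simplices (27): ab, ac, ad, ae, af, ai, be, bf, bg, bh, bi, cd, ce, cg, ch, ci, df, dg, dh, di, ef, eg, eh, fg, fh, gi, hi
  2-simplices (18): abf, abi, acd, ace, adi, aef, beg, beh, bfh, bgi, cdg, ceh, cgi, chi, dfg, dfh, dhi, efg

so the chain groups are C_0 ≅ Z^9, C_1 ≅ Z^27, C_2 ≅ Z^18.

The boundary map ∂_1: C_1 → C_0 maps an edge to its endpoints' difference, ∂[p,q] = q − p. For instance
  ∂be = e − b.
The 9×27 boundary matrix has rank 8 and Smith normal form diag(1,1,1,1,1,1,1,1).

The boundary map ∂_2: C_2 → C_1 maps a triangle to the signed sum of its edges. For instance
  ∂acd = cd − ad + ac,
  ∂cgi = gi − ci + cg.
As a 27×18 matrix over Z this has rank 18, with invariant factors (1,1,1,1,1,1,1,1,1,1,1,1,1,1,1,1,1,2).

From H_k ≅ ker(∂_k) / im(∂_{k+1}) we obtain:

  H_0: rank C_0 − rank ∂_1 = 9 − 8 = 1, and the invariant factors of ∂_1 are all 1, so H_0 = Z.
  H_1: rank ker ∂_1 − rank ∂_2 = (27 − 8) − 18 = 1, and ∂_2 has invariant factor 2 > 1, so H_1 = Z × Z/2.
  H_2: rank ker ∂_2 − rank ∂_3 = (18 − 18) − 0 = 0, and there is no ∂_3, so H_2 = 0.

As a check, the Euler characteristic is 9 − 27 + 18 = 0, which agrees with 1 − 1 + 0 = 0.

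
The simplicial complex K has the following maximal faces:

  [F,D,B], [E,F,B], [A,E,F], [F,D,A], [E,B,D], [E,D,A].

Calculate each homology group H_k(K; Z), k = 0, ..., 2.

Take the total order A < B < D < E < F on the vertex set. Then K (dimension 2) consists of the simplices:

  0-simplices (5): A, B, D, E, F
  1-simplices (9): AD, AE, AF, BD, BE, BF, DE, DF, EF
  2-simplices (6): ADE, ADF, AEF, BDE, BDF, BEF

Hence C_0 ≅ Z^5, C_1 ≅ Z^9, C_2 ≅ Z^6.

∂_1: C_1 → C_0 maps an edge to its endpoints' difference, ∂[p,q] = q − p. For instance
  ∂DE = E − D.
This gives a 5×9 integer matrix of rank 4; reducing to Smith normal form yields diagonal entries (1,1,1,1).

∂_2: C_2 → C_1 acts by ∂[p,q,r] = [q,r] − [p,r] + [p,q]. For instance
  ∂BDE = DE − BE + BD,
  ∂BDF = DF − BF + BD.
The resulting 9×6 matrix has rank 5, and its Smith normal form has invariant factors (1,1,1,1,1).

From H_k ≅ ker(∂_k) / im(∂_{k+1}) we obtain:

  H_0: rank C_0 − rank ∂_1 = 5 − 4 = 1, and the invariant factors of ∂_1 are all 1, so H_0 ≅ Z.
  H_1: rank ker ∂_1 − rank ∂_2 = (9 − 4) − 5 = 0, and the invariant factors of ∂_2 are all 1, so H_1 ≅ 0.
  H_2: rank ker ∂_2 − rank ∂_3 = (6 − 5) − 0 = 1, and there is no ∂_3, so H_2 ≅ Z.

(K is a triangulation of the 2-sphere S^2.)

H_0 ≅ Z,  H_1 = 0,  H_2 ≅ Z.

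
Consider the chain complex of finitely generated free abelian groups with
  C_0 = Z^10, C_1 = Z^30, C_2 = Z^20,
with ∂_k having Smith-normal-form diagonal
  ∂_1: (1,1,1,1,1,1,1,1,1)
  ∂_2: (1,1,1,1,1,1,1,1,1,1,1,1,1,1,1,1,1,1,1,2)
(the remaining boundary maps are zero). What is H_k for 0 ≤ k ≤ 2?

H_0: b_0 = 10 − 0 − 9 = 1; torsion from ∂_1 factors > 1: none. So H_0 ≅ Z.
H_1: b_1 = 30 − 9 − 20 = 1; torsion from ∂_2 factors > 1: [2]. So H_1 ≅ Z ⊕ Z/2.
H_2: b_2 = 20 − 20 − 0 = 0; torsion from ∂_3 factors > 1: none. So H_2 ≅ 0.

H_0 ≅ Z,  H_1 ≅ Z ⊕ Z/2,  H_2 = 0.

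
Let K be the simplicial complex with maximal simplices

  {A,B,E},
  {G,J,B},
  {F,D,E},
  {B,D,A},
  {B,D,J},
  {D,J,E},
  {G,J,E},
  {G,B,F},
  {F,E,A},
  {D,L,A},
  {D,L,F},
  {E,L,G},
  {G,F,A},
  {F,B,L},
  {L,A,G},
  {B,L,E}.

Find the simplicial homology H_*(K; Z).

H_0 ≅ Z,  H_1 ≅ Z^2,  H_2 ≅ Z.

Take the total order A < B < D < E < F < G < J < L on the vertex set. Then K (dimension 2) consists of the simplices:

  0-simplices (8): A, B, D, E, F, G, J, L
  1-simplices (24): AB, AD, AE, AF, AG, AL, BD, BE, BF, BG, BJ, BL, DE, DF, DJ, DL, EF, EG, EJ, EL, FG, FL, GJ, GL
  2-simplices (16): ABD, ABE, ADL, AEF, AFG, AGL, BDJ, BEL, BFG, BFL, BGJ, DEF, DEJ, DFL, EGJ, EGL

giving chain groups C_0 ≅ Z^8, C_1 ≅ Z^24, C_2 ≅ Z^16.

Boundary ∂_1: C_1 → C_0 maps an edge to its endpoints' difference, ∂[p,q] = q − p. For instance
  ∂DL = L − D.
The resulting 8×24 matrix has rank 7, and its Smith normal form has invariant factors (1,1,1,1,1,1,1).

The boundary map ∂_2: C_2 → C_1 acts by ∂[p,q,r] = [q,r] − [p,r] + [p,q]. For instance
  ∂AEF = EF − AF + AE,
  ∂DEJ = EJ − DJ + DE.
This gives a 24×16 integer matrix of rank 15; reducing to Smith normal form yields diagonal entries (1,1,1,1,1,1,1,1,1,1,1,1,1,1,1).

Now H_k = ker ∂_k / im ∂_{k+1}, so:

  H_0: rank C_0 − rank ∂_1 = 8 − 7 = 1, and the invariant factors of ∂_1 are all 1, so H_0 = Z.
  H_1: rank ker ∂_1 − rank ∂_2 = (24 − 7) − 15 = 2, and the invariant factors of ∂_2 are all 1, so H_1 = Z^2.
  H_2: rank ker ∂_2 − rank ∂_3 = (16 − 15) − 0 = 1, and there is no ∂_3, so H_2 = Z.

As a check, the Euler characteristic is 8 − 24 + 16 = 0, which agrees with 1 − 2 + 1 = 0.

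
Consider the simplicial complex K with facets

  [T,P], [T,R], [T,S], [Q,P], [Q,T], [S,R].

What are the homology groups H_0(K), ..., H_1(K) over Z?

K has 5 vertices, 6 edges.
rank ∂_0 = 0, rank ∂_1 = 4 ⇒ b_0 = 5 − 0 − 4 = 1; all invariant factors of ∂_1 are 1 so no torsion. So H_0 = Z.
rank ∂_1 = 4, rank ∂_2 = 0 ⇒ b_1 = 6 − 4 − 0 = 2. So H_1 = Z^2.

H_0 = Z,  H_1 = Z^2.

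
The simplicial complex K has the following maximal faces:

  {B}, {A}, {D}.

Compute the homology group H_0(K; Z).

Fix the vertex order A < B < D and write every simplex with vertices in increasing order. Then dim K = 0 and the simplices of K are:

  0-simplices (3): A, B, D

Hence C_0 ≅ Z^3.

Reading off H_k = ker ∂_k / im ∂_{k+1}:

  H_0: rank C_0 − rank ∂_1 = 3 − 0 = 3, and there is no ∂_1, so H_0 ≅ Z^3.

H_0 ≅ Z^3.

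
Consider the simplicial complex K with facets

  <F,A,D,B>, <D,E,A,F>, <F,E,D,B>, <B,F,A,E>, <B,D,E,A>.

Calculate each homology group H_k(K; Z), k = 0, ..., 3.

H_0 ≅ Z,  H_1 = 0,  H_2 = 0,  H_3 ≅ Z.

K has 5 vertices, 10 edges, 10 triangles, 5 3-simplices.
rank ∂_0 = 0, rank ∂_1 = 4 ⇒ b_0 = 5 − 0 − 4 = 1; all invariant factors of ∂_1 are 1 so no torsion. So H_0 ≅ Z.
rank ∂_1 = 4, rank ∂_2 = 6 ⇒ b_1 = 10 − 4 − 6 = 0; all invariant factors of ∂_2 are 1 so no torsion. So H_1 ≅ 0.
rank ∂_2 = 6, rank ∂_3 = 4 ⇒ b_2 = 10 − 6 − 4 = 0; all invariant factors of ∂_3 are 1 so no torsion. So H_2 ≅ 0.
rank ∂_3 = 4, rank ∂_4 = 0 ⇒ b_3 = 5 − 4 − 0 = 1. So H_3 ≅ Z.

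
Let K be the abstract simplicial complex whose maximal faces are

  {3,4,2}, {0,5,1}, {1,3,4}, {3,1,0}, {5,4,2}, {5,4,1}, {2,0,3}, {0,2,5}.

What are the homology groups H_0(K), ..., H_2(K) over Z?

H_0 ≅ Z,  H_1 = 0,  H_2 ≅ Z.

Take the total order 0 < 1 < 2 < 3 < 4 < 5 on the vertex set. Then K (dimension 2) consists of the simplices:

  0-simplices (6): [0], [1], [2], [3], [4], [5]
  1-simplices (12): [0,1], [0,2], [0,3], [0,5], [1,3], [1,4], [1,5], [2,3], [2,4], [2,5], [3,4], [4,5]
  2-simplices (8): [0,1,3], [0,1,5], [0,2,3], [0,2,5], [1,3,4], [1,4,5], [2,3,4], [2,4,5]

so the chain groups are C_0 ≅ Z^6, C_1 ≅ Z^12, C_2 ≅ Z^8.

The boundary map ∂_1: C_1 → C_0 is given by ∂[p,q] = [q] − [p].
The resulting 6×12 matrix has rank 5, and its Smith normal form has invariant factors (1,1,1,1,1).

∂_2: C_2 → C_1 sends each 2-simplex [p,q,r] to [q,r] − [p,r] + [p,q]. For instance
  ∂[0,2,5] = [2,5] − [0,5] + [0,2],
  ∂[2,3,4] = [3,4] − [2,4] + [2,3].
As a 12×8 matrix over Z this has rank 7, with invariant factors (1,1,1,1,1,1,1).

From H_k ≅ ker(∂_k) / im(∂_{k+1}) we obtain:

  H_0: rank C_0 − rank ∂_1 = 6 − 5 = 1, and the invariant factors of ∂_1 are all 1, so H_0 ≅ Z.
  H_1: rank ker ∂_1 − rank ∂_2 = (12 − 5) − 7 = 0, and the invariant factors of ∂_2 are all 1, so H_1 ≅ 0.
  H_2: rank ker ∂_2 − rank ∂_3 = (8 − 7) − 0 = 1, and there is no ∂_3, so H_2 ≅ Z.

(K is a triangulation of the 2-sphere S^2.)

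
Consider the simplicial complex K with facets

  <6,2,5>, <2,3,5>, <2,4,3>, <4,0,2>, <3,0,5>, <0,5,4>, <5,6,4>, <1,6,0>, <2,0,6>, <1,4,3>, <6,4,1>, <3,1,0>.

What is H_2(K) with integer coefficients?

Order the vertices as 0 < 1 < 2 < 3 < 4 < 5 < 6. Listing each simplex with vertices in this order, K has dimension 2 with simplices:

  0-simplices (7): [0], [1], [2], [3], [4], [5], [6]
  1-simplices (18): [0,1], [0,2], [0,3], [0,4], [0,5], [0,6], [1,3], [1,4], [1,6], [2,3], [2,4], [2,5], [2,6], [3,4], [3,5], [4,5], [4,6], [5,6]
  2-simplices (12): [0,1,3], [0,1,6], [0,2,4], [0,2,6], [0,3,5], [0,4,5], [1,3,4], [1,4,6], [2,3,4], [2,3,5], [2,5,6], [4,5,6]

giving chain groups C_0 ≅ Z^7, C_1 ≅ Z^18, C_2 ≅ Z^12.

∂_1: C_1 → C_0 maps an edge to its endpoints' difference, ∂[p,q] = q − p.
As a 7×18 matrix over Z this has rank 6, with invariant factors (1,1,1,1,1,1).

The boundary map ∂_2: C_2 → C_1 acts by ∂[p,q,r] = [q,r] − [p,r] + [p,q]. For instance
  ∂[0,2,4] = [2,4] − [0,4] + [0,2],
  ∂[2,5,6] = [5,6] − [2,6] + [2,5].
As a 18×12 matrix over Z this has rank 12, with invariant factors (1,1,1,1,1,1,1,1,1,1,1,2).

Reading off H_k = ker ∂_k / im ∂_{k+1}:

  H_2: rank ker ∂_2 − rank ∂_3 = (12 − 12) − 0 = 0, and there is no ∂_3, so H_2 = 0.

(K is a triangulation of the real projective plane RP^2.)

H_2 ≅ 0.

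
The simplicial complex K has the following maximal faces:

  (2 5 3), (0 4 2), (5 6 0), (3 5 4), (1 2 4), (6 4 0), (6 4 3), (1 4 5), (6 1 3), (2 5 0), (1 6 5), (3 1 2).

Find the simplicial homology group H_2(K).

Fix the vertex order 0 < 1 < 2 < 3 < 4 < 5 < 6 and write every simplex with vertices in increasing order. Then dim K = 2 and the simplices of K are:

  0-simplices (7): [0], [1], [2], [3], [4], [5], [6]
  1-simplices (18): [0,2], [0,4], [0,5], [0,6], [1,2], [1,3], [1,4], [1,5], [1,6], [2,3], [2,4], [2,5], [3,4], [3,5], [3,6], [4,5], [4,6], [5,6]
  2-simplices (12): [0,2,4], [0,2,5], [0,4,6], [0,5,6], [1,2,3], [1,2,4], [1,3,6], [1,4,5], [1,5,6], [2,3,5], [3,4,5], [3,4,6]

so the chain groups are C_0 ≅ Z^7, C_1 ≅ Z^18, C_2 ≅ Z^12.

Boundary ∂_1: C_1 → C_0 maps an edge to its endpoints' difference, ∂[p,q] = q − p. For instance
  ∂[4,6] = [6] − [4].
The resulting 7×18 matrix has rank 6, and its Smith normal form has invariant factors (1,1,1,1,1,1).

∂_2: C_2 → C_1 sends each 2-simplex [p,q,r] to [q,r] − [p,r] + [p,q]. For instance
  ∂[1,2,4] = [2,4] − [1,4] + [1,2],
  ∂[2,3,5] = [3,5] − [2,5] + [2,3].
The 18×12 boundary matrix has rank 12 and Smith normal form diag(1,1,1,1,1,1,1,1,1,1,1,2).

From H_k ≅ ker(∂_k) / im(∂_{k+1}) we obtain:

  H_2: rank ker ∂_2 − rank ∂_3 = (12 − 12) − 0 = 0, and there is no ∂_3, so H_2 = 0.

(K is a triangulation of the real projective plane RP^2.)

H_2 ≅ 0.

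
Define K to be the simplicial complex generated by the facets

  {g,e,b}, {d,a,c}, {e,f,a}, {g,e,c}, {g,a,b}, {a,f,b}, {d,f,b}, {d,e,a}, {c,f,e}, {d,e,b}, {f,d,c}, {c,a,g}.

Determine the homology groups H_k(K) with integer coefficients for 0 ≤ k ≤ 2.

Take the total order a < b < c < d < e < f < g on the vertex set. Then K (dimension 2) consists of the simplices:

  0-simplices (7): a, b, c, d, e, f, g
  1-simplices (18): ab, ac, ad, ae, af, ag, bd, be, bf, bg, cd, ce, cf, cg, de, df, ef, eg
  2-simplices (12): abf, abg, acd, acg, ade, aef, bde, bdf, beg, cdf, cef, ceg

Hence C_0 ≅ Z^7, C_1 ≅ Z^18, C_2 ≅ Z^12.

The boundary map ∂_1: C_1 → C_0 sends each edge [p,q] (with p < q) to q − p. For instance
  ∂cf = f − c.
As a 7×18 matrix over Z this has rank 6, with invariant factors (1,1,1,1,1,1).

Boundary ∂_2: C_2 → C_1 sends each 2-simplex [p,q,r] to [q,r] − [p,r] + [p,q]. For instance
  ∂bdf = df − bf + bd,
  ∂ade = de − ae + ad.
As a 18×12 matrix over Z this has rank 12, with invariant factors (1,1,1,1,1,1,1,1,1,1,1,2).

From H_k ≅ ker(∂_k) / im(∂_{k+1}) we obtain:

  H_0: rank C_0 − rank ∂_1 = 7 − 6 = 1, and the invariant factors of ∂_1 are all 1, so H_0 = Z.
  H_1: rank ker ∂_1 − rank ∂_2 = (18 − 6) − 12 = 0, and ∂_2 has invariant factor 2 > 1, so H_1 = Z/2.
  H_2: rank ker ∂_2 − rank ∂_3 = (12 − 12) − 0 = 0, and there is no ∂_3, so H_2 = 0.

As a check, the Euler characteristic is 7 − 18 + 12 = 1, which agrees with 1 − 0 + 0 = 1.
(K is a triangulation of the real projective plane RP^2.)

H_0 ≅ Z,  H_1 ≅ Z/2,  H_2 = 0.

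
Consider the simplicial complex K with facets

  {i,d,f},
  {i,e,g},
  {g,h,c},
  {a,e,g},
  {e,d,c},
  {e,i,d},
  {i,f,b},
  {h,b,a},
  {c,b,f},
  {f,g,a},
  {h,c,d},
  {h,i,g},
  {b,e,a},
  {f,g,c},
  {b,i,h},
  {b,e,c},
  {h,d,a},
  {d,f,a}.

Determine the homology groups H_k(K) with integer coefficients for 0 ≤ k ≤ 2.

K has 9 vertices, 27 edges, 18 triangles.
rank ∂_0 = 0, rank ∂_1 = 8 ⇒ b_0 = 9 − 0 − 8 = 1; all invariant factors of ∂_1 are 1 so no torsion. So H_0 = Z.
rank ∂_1 = 8, rank ∂_2 = 17 ⇒ b_1 = 27 − 8 − 17 = 2; all invariant factors of ∂_2 are 1 so no torsion. So H_1 = Z^2.
rank ∂_2 = 17, rank ∂_3 = 0 ⇒ b_2 = 18 − 17 − 0 = 1. So H_2 = Z.

H_0 ≅ Z,  H_1 ≅ Z^2,  H_2 ≅ Z.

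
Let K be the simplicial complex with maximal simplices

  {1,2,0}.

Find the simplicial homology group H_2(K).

We work with the vertex ordering 0 < 1 < 2. The simplices of K, each written with vertices in increasing order, are:

  0-simplices (3): [0], [1], [2]
  1-simplices (3): [0,1], [0,2], [1,2]
  2-simplices (1): [0,1,2]

so the chain groups are C_0 ≅ Z^3, C_1 ≅ Z^3, C_2 ≅ Z^1.

The boundary map ∂_1: C_1 → C_0 maps an edge to its endpoints' difference, ∂[p,q] = q − p. For instance
  ∂[0,1] = [1] − [0].
As a 3×3 matrix over Z this has rank 2, with invariant factors (1,1).

The boundary map ∂_2: C_2 → C_1 maps a triangle to the signed sum of its edges. For instance
  ∂[0,1,2] = [1,2] − [0,2] + [0,1].
The resulting 3×1 matrix has rank 1, and its Smith normal form has invariant factors (1).

Computing H_k = (kernel of ∂_k) / (image of ∂_{k+1}):

  H_2: rank ker ∂_2 − rank ∂_3 = (1 − 1) − 0 = 0, and there is no ∂_3, so H_2 ≅ 0.

(K is a triangulation of the 2-simplex.)

H_2 = 0.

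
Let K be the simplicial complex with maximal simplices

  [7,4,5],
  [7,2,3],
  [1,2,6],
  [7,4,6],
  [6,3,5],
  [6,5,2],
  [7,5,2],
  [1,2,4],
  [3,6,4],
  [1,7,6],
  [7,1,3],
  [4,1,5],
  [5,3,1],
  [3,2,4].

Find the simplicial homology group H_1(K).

H_1 = Z^2.

K has 7 vertices, 21 edges, 14 triangles.
rank ∂_1 = 6, rank ∂_2 = 13 ⇒ b_1 = 21 − 6 − 13 = 2; all invariant factors of ∂_2 are 1 so no torsion. So H_1 ≅ Z^2.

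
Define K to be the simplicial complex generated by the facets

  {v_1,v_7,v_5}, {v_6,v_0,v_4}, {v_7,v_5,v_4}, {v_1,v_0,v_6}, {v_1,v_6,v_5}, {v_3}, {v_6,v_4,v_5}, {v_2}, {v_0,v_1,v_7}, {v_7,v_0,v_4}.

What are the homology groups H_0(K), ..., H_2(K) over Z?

H_0 ≅ Z^3,  H_1 = 0,  H_2 ≅ Z.

K has 8 vertices, 12 edges, 8 triangles.
rank ∂_0 = 0, rank ∂_1 = 5 ⇒ b_0 = 8 − 0 − 5 = 3; all invariant factors of ∂_1 are 1 so no torsion. So H_0 ≅ Z^3.
rank ∂_1 = 5, rank ∂_2 = 7 ⇒ b_1 = 12 − 5 − 7 = 0; all invariant factors of ∂_2 are 1 so no torsion. So H_1 ≅ 0.
rank ∂_2 = 7, rank ∂_3 = 0 ⇒ b_2 = 8 − 7 − 0 = 1. So H_2 ≅ Z.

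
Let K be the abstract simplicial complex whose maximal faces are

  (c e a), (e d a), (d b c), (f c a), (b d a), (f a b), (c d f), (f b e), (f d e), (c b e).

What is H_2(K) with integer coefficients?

H_2 = 0.

We work with the vertex ordering a < b < c < d < e < f. The simplices of K, each written with vertices in increasing order, are:

  0-simplices (6): a, b, c, d, e, f
  1-simplices (15): ab, ac, ad, ae, af, bc, bd, be, bf, cd, ce, cf, de, df, ef
  2-simplices (10): abd, abf, ace, acf, ade, bcd, bce, bef, cdf, def

Hence C_0 ≅ Z^6, C_1 ≅ Z^15, C_2 ≅ Z^10.

∂_1: C_1 → C_0 maps an edge to its endpoints' difference, ∂[p,q] = q − p.
This gives a 6×15 integer matrix of rank 5; reducing to Smith normal form yields diagonal entries (1,1,1,1,1).

The boundary map ∂_2: C_2 → C_1 maps a triangle to the signed sum of its edges. For instance
  ∂abf = bf − af + ab,
  ∂bce = ce − be + bc.
The 15×10 boundary matrix has rank 10 and Smith normal form diag(1,1,1,1,1,1,1,1,1,2).

Computing H_k = (kernel of ∂_k) / (image of ∂_{k+1}):

  H_2: rank ker ∂_2 − rank ∂_3 = (10 − 10) − 0 = 0, and there is no ∂_3, so H_2 ≅ 0.

(K is a triangulation of the real projective plane RP^2.)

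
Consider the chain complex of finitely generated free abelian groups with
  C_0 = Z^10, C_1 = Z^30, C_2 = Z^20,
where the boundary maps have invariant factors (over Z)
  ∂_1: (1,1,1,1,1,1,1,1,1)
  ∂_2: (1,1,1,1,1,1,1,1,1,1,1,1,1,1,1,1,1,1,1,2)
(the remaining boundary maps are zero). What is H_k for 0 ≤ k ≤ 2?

H_0: b_0 = 10 − 0 − 9 = 1; torsion from ∂_1 factors > 1: none. So H_0 = Z.
H_1: b_1 = 30 − 9 − 20 = 1; torsion from ∂_2 factors > 1: [2]. So H_1 = Z ⊕ Z/2.
H_2: b_2 = 20 − 20 − 0 = 0; torsion from ∂_3 factors > 1: none. So H_2 = 0.

H_0 = Z,  H_1 = Z ⊕ Z/2,  H_2 = 0.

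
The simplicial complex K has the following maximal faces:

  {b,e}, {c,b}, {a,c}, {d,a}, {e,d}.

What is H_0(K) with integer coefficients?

Order the vertices as a < b < c < d < e. Listing each simplex with vertices in this order, K has dimension 1 with simplices:

  0-simplices (5): a, b, c, d, e
  1-simplices (5): ac, ad, bc, be, de

Hence C_0 ≅ Z^5, C_1 ≅ Z^5.

Boundary ∂_1: C_1 → C_0 is given by ∂[p,q] = [q] − [p]. For instance
  ∂be = e − b.
The 5×5 boundary matrix has rank 4 and Smith normal form diag(1,1,1,1).

Reading off H_k = ker ∂_k / im ∂_{k+1}:

  H_0: rank C_0 − rank ∂_1 = 5 − 4 = 1, and the invariant factors of ∂_1 are all 1, so H_0 ≅ Z.

H_0 ≅ Z.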